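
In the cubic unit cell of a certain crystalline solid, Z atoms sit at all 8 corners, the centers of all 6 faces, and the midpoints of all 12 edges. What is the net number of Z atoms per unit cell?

7

Corner atoms are shared by 8 cells (1/8 each), face atoms by 2 (1/2 each), edge atoms by 4 (1/4 each).
Net atoms = 8 × 1/8 + 6 × 1/2 + 12 × 1/4 = 1 + 3 + 3 = 7.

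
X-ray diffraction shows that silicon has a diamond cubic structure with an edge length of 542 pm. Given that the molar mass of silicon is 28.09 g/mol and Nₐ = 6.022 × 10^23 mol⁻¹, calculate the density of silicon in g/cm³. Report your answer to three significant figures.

2.34 g/cm³

A diamond cubic unit cell contains Z = 8 atoms.
Cell volume: a³ = (542 pm)³ = (5.420 × 10^-8 cm)³ = 1.592 × 10^-22 cm³.
ρ = Z·M/(N_A·a³) = 8 × 28.09 / (6.022 × 10²³ × 1.592 × 10^-22) = 2.344 g/cm³.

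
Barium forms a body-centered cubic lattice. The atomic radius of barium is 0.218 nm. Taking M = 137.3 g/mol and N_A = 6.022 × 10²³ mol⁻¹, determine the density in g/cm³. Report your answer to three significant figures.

In a BCC lattice, atoms touch along the body diagonal, so √3·a = 4r, giving a = 0.5034 nm = 5.034 × 10^-8 cm.
With Z = 2, ρ = Z·M/(N_A·a³) = 2 × 137.3 / (6.022 × 10²³ × 1.276 × 10^-22) = 3.573 g/cm³.

3.57 g/cm³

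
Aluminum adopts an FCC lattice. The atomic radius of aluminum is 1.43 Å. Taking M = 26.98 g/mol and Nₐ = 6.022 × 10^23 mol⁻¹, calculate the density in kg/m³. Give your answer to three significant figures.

In an FCC lattice, atoms touch along the face diagonal, so √2·a = 4r, giving a = 4.045 Å = 4.045 × 10^-8 cm.
With Z = 4, ρ = Z·M/(N_A·a³) = 4 × 26.98 / (6.022 × 10²³ × 6.617 × 10^-23) = 2.708 g/cm³ = 2710 kg/m³.

2710 kg/m³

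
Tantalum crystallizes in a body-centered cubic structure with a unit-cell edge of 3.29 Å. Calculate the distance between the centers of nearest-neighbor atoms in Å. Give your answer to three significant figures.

2.85 Å

In a BCC structure, atoms touch along the body diagonal, so √3·a = 4r; the nearest-neighbor distance equals 2r = 0.8660·a.
d = 0.8660 × 3.29 = 2.85 Å.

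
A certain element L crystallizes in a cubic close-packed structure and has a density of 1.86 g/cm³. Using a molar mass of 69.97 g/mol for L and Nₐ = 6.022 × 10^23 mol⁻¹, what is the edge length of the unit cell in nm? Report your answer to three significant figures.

With Z = 4 atoms per FCC cell, a³ = Z·M/(N_A·ρ) = 4 × 69.97 / (6.022 × 10²³ × 1.860 g/cm³) = 2.499 × 10^-22 cm³.
a = (2.499 × 10^-22)^(1/3) = 6.299 × 10^-8 cm = 0.630 nm.

0.630 nm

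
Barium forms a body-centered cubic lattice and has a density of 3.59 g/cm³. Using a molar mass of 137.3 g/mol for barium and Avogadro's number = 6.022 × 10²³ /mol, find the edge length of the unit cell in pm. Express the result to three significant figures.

With Z = 2 atoms per BCC cell, a³ = Z·M/(N_A·ρ) = 2 × 137.3 / (6.022 × 10²³ × 3.590 g/cm³) = 1.270 × 10^-22 cm³.
a = (1.270 × 10^-22)^(1/3) = 5.027 × 10^-8 cm = 503 pm.

503 pm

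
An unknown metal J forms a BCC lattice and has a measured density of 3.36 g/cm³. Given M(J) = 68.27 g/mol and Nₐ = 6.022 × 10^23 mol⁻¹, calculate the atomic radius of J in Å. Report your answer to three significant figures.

1.76 Å

For a BCC cell (Z = 2), a³ = Z·M/(N_A·ρ) = 2 × 68.27 / (6.022 × 10²³ × 3.360) = 6.748 × 10^-23 cm³, so a = 4.071 × 10^-8 cm = 4.071 Å.
Atoms touch along the body diagonal, so √3·a = 4r, so r = 0.4330 × a = 1.76 Å.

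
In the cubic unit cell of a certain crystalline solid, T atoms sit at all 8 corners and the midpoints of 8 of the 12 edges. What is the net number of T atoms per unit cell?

3

Corner atoms are shared by 8 cells (1/8 each), edge atoms by 4 (1/4 each).
Net atoms = 8 × 1/8 + 8 × 1/4 = 1 + 2 = 3.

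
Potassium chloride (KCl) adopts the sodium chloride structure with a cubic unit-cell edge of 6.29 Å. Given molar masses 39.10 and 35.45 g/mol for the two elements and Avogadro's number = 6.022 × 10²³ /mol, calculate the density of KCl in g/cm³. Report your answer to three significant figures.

The sodium chloride structure contains Z = 4 formula units per cell; M(KCl) = 39.10 + 35.45 = 74.55 g/mol.
a³ = (6.290 × 10^-8 cm)³ = 2.489 × 10^-22 cm³.
ρ = 4 × 74.55 / (6.022 × 10²³ × 2.489 × 10^-22) = 1.990 g/cm³.

1.99 g/cm³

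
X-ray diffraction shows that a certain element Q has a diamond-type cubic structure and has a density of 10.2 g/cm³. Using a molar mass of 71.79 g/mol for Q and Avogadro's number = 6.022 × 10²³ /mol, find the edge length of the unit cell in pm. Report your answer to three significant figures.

With Z = 8 atoms per diamond cubic cell, a³ = Z·M/(N_A·ρ) = 8 × 71.79 / (6.022 × 10²³ × 10.20 g/cm³) = 9.350 × 10^-23 cm³.
a = (9.350 × 10^-23)^(1/3) = 4.539 × 10^-8 cm = 454 pm.

454 pm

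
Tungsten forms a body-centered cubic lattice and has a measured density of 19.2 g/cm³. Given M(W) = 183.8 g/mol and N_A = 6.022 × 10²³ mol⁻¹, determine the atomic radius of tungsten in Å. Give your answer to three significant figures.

For a BCC cell (Z = 2), a³ = Z·M/(N_A·ρ) = 2 × 183.8 / (6.022 × 10²³ × 19.20) = 3.179 × 10^-23 cm³, so a = 3.168 × 10^-8 cm = 3.168 Å.
Atoms touch along the body diagonal, so √3·a = 4r, so r = 0.4330 × a = 1.37 Å.

1.37 Å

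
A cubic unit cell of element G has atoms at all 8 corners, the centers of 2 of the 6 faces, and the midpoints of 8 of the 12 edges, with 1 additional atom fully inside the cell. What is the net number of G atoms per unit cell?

5

Corner atoms are shared by 8 cells (1/8 each), face atoms by 2 (1/2 each), edge atoms by 4 (1/4 each), interior atoms are unshared.
Net atoms = 8 × 1/8 + 2 × 1/2 + 8 × 1/4 + 1 = 1 + 1 + 2 + 1 = 5.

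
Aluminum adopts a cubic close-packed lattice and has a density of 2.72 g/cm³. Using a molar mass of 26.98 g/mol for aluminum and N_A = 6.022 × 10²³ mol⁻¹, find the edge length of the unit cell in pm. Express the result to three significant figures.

With Z = 4 atoms per FCC cell, a³ = Z·M/(N_A·ρ) = 4 × 26.98 / (6.022 × 10²³ × 2.720 g/cm³) = 6.589 × 10^-23 cm³.
a = (6.589 × 10^-23)^(1/3) = 4.039 × 10^-8 cm = 404 pm.

404 pm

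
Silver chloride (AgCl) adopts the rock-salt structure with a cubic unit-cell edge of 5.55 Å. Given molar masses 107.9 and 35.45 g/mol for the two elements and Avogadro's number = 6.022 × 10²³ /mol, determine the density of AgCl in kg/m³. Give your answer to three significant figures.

The rock-salt structure contains Z = 4 formula units per cell; M(AgCl) = 107.9 + 35.45 = 143.35 g/mol.
a³ = (5.550 × 10^-8 cm)³ = 1.710 × 10^-22 cm³.
ρ = 4 × 143.35 / (6.022 × 10²³ × 1.710 × 10^-22) = 5.570 g/cm³ = 5570 kg/m³.

5570 kg/m³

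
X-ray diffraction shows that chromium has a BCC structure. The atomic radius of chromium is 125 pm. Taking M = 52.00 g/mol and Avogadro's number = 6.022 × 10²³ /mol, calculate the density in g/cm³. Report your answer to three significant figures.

7.18 g/cm³

In a BCC lattice, atoms touch along the body diagonal, so √3·a = 4r, giving a = 288.7 pm = 2.887 × 10^-8 cm.
With Z = 2, ρ = Z·M/(N_A·a³) = 2 × 52.00 / (6.022 × 10²³ × 2.406 × 10^-23) = 7.179 g/cm³.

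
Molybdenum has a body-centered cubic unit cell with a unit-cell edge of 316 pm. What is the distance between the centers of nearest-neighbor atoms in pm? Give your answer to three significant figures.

In a BCC structure, atoms touch along the body diagonal, so √3·a = 4r; the nearest-neighbor distance equals 2r = 0.8660·a.
d = 0.8660 × 316 = 274 pm.

274 pm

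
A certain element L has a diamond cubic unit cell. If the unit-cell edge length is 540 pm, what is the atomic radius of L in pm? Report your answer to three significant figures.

117 pm

In a diamond cubic lattice, nearest neighbors lie along the body diagonal with √3·a = 8r.
r = √3·a/8 = 1.7321 × 540 / 8 = 117 pm.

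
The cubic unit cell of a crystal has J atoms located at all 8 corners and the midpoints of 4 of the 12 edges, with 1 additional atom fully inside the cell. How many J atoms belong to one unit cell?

3

Corner atoms are shared by 8 cells (1/8 each), edge atoms by 4 (1/4 each), interior atoms are unshared.
Net atoms = 8 × 1/8 + 4 × 1/4 + 1 = 1 + 1 + 1 = 3.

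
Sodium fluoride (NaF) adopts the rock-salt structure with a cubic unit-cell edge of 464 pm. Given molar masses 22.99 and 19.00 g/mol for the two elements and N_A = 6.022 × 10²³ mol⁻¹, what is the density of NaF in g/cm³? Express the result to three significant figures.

2.79 g/cm³

The rock-salt structure contains Z = 4 formula units per cell; M(NaF) = 22.99 + 19.00 = 41.99 g/mol.
a³ = (4.640 × 10^-8 cm)³ = 9.990 × 10^-23 cm³.
ρ = 4 × 41.99 / (6.022 × 10²³ × 9.990 × 10^-23) = 2.792 g/cm³.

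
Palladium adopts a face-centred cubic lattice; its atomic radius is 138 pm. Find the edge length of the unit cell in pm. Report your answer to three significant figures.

390 pm

In an FCC lattice, atoms touch along the face diagonal, so √2·a = 4r.
a = 4r/√2 = 4 × 138 / 1.4142 = 390 pm.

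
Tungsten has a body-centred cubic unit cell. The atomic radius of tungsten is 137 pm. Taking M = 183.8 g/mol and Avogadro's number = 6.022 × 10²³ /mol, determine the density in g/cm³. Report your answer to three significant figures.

19.3 g/cm³

In a BCC lattice, atoms touch along the body diagonal, so √3·a = 4r, giving a = 316.4 pm = 3.164 × 10^-8 cm.
With Z = 2, ρ = Z·M/(N_A·a³) = 2 × 183.8 / (6.022 × 10²³ × 3.167 × 10^-23) = 19.27 g/cm³.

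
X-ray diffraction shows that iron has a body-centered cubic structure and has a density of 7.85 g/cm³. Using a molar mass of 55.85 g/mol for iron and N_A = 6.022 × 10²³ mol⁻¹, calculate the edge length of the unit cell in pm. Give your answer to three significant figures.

With Z = 2 atoms per BCC cell, a³ = Z·M/(N_A·ρ) = 2 × 55.85 / (6.022 × 10²³ × 7.850 g/cm³) = 2.363 × 10^-23 cm³.
a = (2.363 × 10^-23)^(1/3) = 2.870 × 10^-8 cm = 287 pm.

287 pm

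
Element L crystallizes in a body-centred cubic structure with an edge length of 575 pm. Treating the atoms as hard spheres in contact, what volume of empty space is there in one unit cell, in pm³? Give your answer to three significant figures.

In a BCC lattice atoms touch along the body diagonal, so √3·a = 4r, so r = 0.4330a = 249.0 pm.
V_cell = a³ = 1.901 × 10^8 pm³; V_atoms = 2 × (4/3)πr³ = 1.293 × 10^8 pm³.
Empty space = 1.901 × 10^8 − 1.293 × 10^8 = 6.08 × 10^7 pm³.

6.08 × 10^7 pm³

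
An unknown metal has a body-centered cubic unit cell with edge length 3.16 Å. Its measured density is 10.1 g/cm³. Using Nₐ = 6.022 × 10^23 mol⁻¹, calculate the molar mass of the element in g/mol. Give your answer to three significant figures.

A BCC cell has Z = 2 atoms; a = 3.160 × 10^-8 cm.
M = ρ·N_A·a³/Z = 10.1 × 6.022 × 10²³ × 3.155 × 10^-23 / 2 = 96.0 g/mol.

96.0 g/mol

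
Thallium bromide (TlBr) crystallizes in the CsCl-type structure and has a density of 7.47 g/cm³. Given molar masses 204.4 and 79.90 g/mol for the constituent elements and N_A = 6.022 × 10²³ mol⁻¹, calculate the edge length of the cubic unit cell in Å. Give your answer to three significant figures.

3.98 Å

M(TlBr) = 284.3 g/mol; Z = 1 formula unit per cell.
a³ = Z·M/(N_A·ρ) = 1 × 284.3 / (6.022 × 10²³ × 7.47) = 6.320 × 10^-23 cm³, so a = 3.983 × 10^-8 cm = 3.98 Å.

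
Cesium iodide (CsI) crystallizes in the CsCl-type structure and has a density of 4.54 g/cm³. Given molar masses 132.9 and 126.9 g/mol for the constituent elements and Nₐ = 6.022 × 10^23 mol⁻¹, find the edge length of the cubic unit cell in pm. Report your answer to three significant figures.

456 pm

M(CsI) = 259.8 g/mol; Z = 1 formula unit per cell.
a³ = Z·M/(N_A·ρ) = 1 × 259.8 / (6.022 × 10²³ × 4.54) = 9.503 × 10^-23 cm³, so a = 4.563 × 10^-8 cm = 456 pm.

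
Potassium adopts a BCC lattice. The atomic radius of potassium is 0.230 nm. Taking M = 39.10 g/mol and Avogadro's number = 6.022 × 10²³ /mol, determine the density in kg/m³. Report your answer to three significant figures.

867 kg/m³

In a BCC lattice, atoms touch along the body diagonal, so √3·a = 4r, giving a = 0.5312 nm = 5.312 × 10^-8 cm.
With Z = 2, ρ = Z·M/(N_A·a³) = 2 × 39.10 / (6.022 × 10²³ × 1.499 × 10^-22) = 0.8665 g/cm³ = 867 kg/m³.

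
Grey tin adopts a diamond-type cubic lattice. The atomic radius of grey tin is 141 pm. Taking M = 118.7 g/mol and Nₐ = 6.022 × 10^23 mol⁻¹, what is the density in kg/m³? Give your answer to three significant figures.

5710 kg/m³

In a diamond cubic lattice, nearest neighbors lie along the body diagonal with √3·a = 8r, giving a = 651.3 pm = 6.513 × 10^-8 cm.
With Z = 8, ρ = Z·M/(N_A·a³) = 8 × 118.7 / (6.022 × 10²³ × 2.762 × 10^-22) = 5.709 g/cm³ = 5710 kg/m³.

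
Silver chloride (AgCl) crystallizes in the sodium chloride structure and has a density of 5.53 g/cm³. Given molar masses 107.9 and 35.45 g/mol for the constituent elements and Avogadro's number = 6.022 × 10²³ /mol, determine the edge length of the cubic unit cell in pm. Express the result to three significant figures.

556 pm

M(AgCl) = 143.35 g/mol; Z = 4 formula units per cell.
a³ = Z·M/(N_A·ρ) = 4 × 143.35 / (6.022 × 10²³ × 5.53) = 1.722 × 10^-22 cm³, so a = 5.563 × 10^-8 cm = 556 pm.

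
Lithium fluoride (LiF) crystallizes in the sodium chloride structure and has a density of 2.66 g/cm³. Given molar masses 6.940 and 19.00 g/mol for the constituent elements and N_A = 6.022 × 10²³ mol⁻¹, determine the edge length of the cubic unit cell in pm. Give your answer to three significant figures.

402 pm

M(LiF) = 25.94 g/mol; Z = 4 formula units per cell.
a³ = Z·M/(N_A·ρ) = 4 × 25.94 / (6.022 × 10²³ × 2.66) = 6.478 × 10^-23 cm³, so a = 4.016 × 10^-8 cm = 402 pm.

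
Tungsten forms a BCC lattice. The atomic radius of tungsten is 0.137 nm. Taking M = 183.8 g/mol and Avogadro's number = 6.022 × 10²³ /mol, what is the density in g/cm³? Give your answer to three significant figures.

In a BCC lattice, atoms touch along the body diagonal, so √3·a = 4r, giving a = 0.3164 nm = 3.164 × 10^-8 cm.
With Z = 2, ρ = Z·M/(N_A·a³) = 2 × 183.8 / (6.022 × 10²³ × 3.167 × 10^-23) = 19.27 g/cm³.

19.3 g/cm³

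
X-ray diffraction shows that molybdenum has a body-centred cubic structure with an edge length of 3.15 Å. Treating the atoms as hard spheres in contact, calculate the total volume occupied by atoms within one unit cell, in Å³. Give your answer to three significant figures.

In a BCC lattice atoms touch along the body diagonal, so √3·a = 4r, so r = 0.4330a = 1.364 Å.
V_atoms = Z × (4/3)πr³ = 2 × (4/3)π × (1.364)³ = 21.3 Å³.

21.3 Å³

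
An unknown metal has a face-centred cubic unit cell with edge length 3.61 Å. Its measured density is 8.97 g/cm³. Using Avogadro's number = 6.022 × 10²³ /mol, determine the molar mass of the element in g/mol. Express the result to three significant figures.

An FCC cell has Z = 4 atoms; a = 3.610 × 10^-8 cm.
M = ρ·N_A·a³/Z = 8.97 × 6.022 × 10²³ × 4.705 × 10^-23 / 4 = 63.5 g/mol.

63.5 g/mol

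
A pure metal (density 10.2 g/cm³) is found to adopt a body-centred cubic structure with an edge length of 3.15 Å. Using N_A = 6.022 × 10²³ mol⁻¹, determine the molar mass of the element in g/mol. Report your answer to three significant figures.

96.0 g/mol

A BCC cell has Z = 2 atoms; a = 3.150 × 10^-8 cm.
M = ρ·N_A·a³/Z = 10.2 × 6.022 × 10²³ × 3.126 × 10^-23 / 2 = 96.0 g/mol.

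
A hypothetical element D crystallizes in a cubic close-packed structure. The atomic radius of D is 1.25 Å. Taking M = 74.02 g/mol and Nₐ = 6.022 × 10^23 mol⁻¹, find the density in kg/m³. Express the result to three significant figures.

In an FCC lattice, atoms touch along the face diagonal, so √2·a = 4r, giving a = 3.536 Å = 3.536 × 10^-8 cm.
With Z = 4, ρ = Z·M/(N_A·a³) = 4 × 74.02 / (6.022 × 10²³ × 4.419 × 10^-23) = 11.13 g/cm³ = 11100 kg/m³.

11100 kg/m³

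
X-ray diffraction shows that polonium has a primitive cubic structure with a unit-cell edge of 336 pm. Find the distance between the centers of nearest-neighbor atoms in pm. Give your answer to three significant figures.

In a simple cubic structure, atoms touch along the cell edge, so a = 2r; the nearest-neighbor distance equals 2r = 1.000·a.
d = 1.000 × 336 = 336 pm.

336 pm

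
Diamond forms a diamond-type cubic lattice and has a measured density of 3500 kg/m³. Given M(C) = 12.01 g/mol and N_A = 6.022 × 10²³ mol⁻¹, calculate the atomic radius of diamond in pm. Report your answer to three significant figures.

77.3 pm

For a diamond cubic cell (Z = 8), a³ = Z·M/(N_A·ρ) = 8 × 12.01 / (6.022 × 10²³ × 3.500) = 4.559 × 10^-23 cm³, so a = 3.572 × 10^-8 cm = 357.2 pm.
Nearest neighbors lie along the body diagonal with √3·a = 8r, so r = 0.2165 × a = 77.3 pm.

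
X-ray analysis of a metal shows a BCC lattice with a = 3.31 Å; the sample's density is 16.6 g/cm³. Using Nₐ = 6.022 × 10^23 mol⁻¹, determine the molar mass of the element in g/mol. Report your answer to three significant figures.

181 g/mol

A BCC cell has Z = 2 atoms; a = 3.310 × 10^-8 cm.
M = ρ·N_A·a³/Z = 16.6 × 6.022 × 10²³ × 3.626 × 10^-23 / 2 = 181 g/mol.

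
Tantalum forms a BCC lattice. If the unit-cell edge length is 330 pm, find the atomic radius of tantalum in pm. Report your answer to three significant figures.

In a BCC lattice, atoms touch along the body diagonal, so √3·a = 4r.
r = √3·a/4 = 1.7321 × 330 / 4 = 143 pm.

143 pm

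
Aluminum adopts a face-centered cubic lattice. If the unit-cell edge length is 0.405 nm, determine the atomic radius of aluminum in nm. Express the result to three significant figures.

In an FCC lattice, atoms touch along the face diagonal, so √2·a = 4r.
r = √2·a/4 = 1.4142 × 0.405 / 4 = 0.143 nm.

0.143 nm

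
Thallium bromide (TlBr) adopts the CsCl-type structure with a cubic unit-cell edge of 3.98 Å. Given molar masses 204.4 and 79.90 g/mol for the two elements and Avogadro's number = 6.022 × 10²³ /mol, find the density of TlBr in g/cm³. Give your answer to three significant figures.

7.49 g/cm³

The CsCl-type structure contains Z = 1 formula unit per cell; M(TlBr) = 204.4 + 79.90 = 284.3 g/mol.
a³ = (3.980 × 10^-8 cm)³ = 6.304 × 10^-23 cm³.
ρ = 1 × 284.3 / (6.022 × 10²³ × 6.304 × 10^-23) = 7.488 g/cm³.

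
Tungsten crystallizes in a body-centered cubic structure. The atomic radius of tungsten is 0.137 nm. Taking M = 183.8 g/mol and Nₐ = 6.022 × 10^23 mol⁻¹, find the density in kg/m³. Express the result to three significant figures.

19300 kg/m³

In a BCC lattice, atoms touch along the body diagonal, so √3·a = 4r, giving a = 0.3164 nm = 3.164 × 10^-8 cm.
With Z = 2, ρ = Z·M/(N_A·a³) = 2 × 183.8 / (6.022 × 10²³ × 3.167 × 10^-23) = 19.27 g/cm³ = 19300 kg/m³.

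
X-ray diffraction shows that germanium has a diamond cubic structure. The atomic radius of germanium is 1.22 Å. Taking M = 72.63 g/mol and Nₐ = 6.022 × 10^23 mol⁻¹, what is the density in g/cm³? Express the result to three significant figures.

5.39 g/cm³

In a diamond cubic lattice, nearest neighbors lie along the body diagonal with √3·a = 8r, giving a = 5.635 Å = 5.635 × 10^-8 cm.
With Z = 8, ρ = Z·M/(N_A·a³) = 8 × 72.63 / (6.022 × 10²³ × 1.789 × 10^-22) = 5.393 g/cm³.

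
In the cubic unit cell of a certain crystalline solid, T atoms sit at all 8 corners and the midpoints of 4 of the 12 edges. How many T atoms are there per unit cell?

2

Corner atoms are shared by 8 cells (1/8 each), edge atoms by 4 (1/4 each).
Net atoms = 8 × 1/8 + 4 × 1/4 = 1 + 1 = 2.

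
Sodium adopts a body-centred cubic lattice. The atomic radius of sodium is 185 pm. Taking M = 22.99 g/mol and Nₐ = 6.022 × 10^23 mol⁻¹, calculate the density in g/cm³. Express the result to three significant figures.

0.979 g/cm³

In a BCC lattice, atoms touch along the body diagonal, so √3·a = 4r, giving a = 427.2 pm = 4.272 × 10^-8 cm.
With Z = 2, ρ = Z·M/(N_A·a³) = 2 × 22.99 / (6.022 × 10²³ × 7.799 × 10^-23) = 0.9791 g/cm³.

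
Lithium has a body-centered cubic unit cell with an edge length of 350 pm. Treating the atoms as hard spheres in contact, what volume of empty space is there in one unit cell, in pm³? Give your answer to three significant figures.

1.37 × 10^7 pm³

In a BCC lattice atoms touch along the body diagonal, so √3·a = 4r, so r = 0.4330a = 151.6 pm.
V_cell = a³ = 4.288 × 10^7 pm³; V_atoms = 2 × (4/3)πr³ = 2.916 × 10^7 pm³.
Empty space = 4.288 × 10^7 − 2.916 × 10^7 = 1.37 × 10^7 pm³.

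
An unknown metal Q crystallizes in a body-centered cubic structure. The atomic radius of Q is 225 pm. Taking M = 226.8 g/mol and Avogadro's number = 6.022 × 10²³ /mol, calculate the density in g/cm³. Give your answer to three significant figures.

In a BCC lattice, atoms touch along the body diagonal, so √3·a = 4r, giving a = 519.6 pm = 5.196 × 10^-8 cm.
With Z = 2, ρ = Z·M/(N_A·a³) = 2 × 226.8 / (6.022 × 10²³ × 1.403 × 10^-22) = 5.369 g/cm³.

5.37 g/cm³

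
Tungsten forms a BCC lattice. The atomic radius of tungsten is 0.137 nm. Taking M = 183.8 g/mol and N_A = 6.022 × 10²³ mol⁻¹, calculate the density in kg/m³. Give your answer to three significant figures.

In a BCC lattice, atoms touch along the body diagonal, so √3·a = 4r, giving a = 0.3164 nm = 3.164 × 10^-8 cm.
With Z = 2, ρ = Z·M/(N_A·a³) = 2 × 183.8 / (6.022 × 10²³ × 3.167 × 10^-23) = 19.27 g/cm³ = 19300 kg/m³.

19300 kg/m³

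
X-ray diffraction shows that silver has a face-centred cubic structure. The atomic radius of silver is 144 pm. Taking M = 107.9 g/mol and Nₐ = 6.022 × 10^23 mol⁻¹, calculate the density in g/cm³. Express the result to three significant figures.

In an FCC lattice, atoms touch along the face diagonal, so √2·a = 4r, giving a = 407.3 pm = 4.073 × 10^-8 cm.
With Z = 4, ρ = Z·M/(N_A·a³) = 4 × 107.9 / (6.022 × 10²³ × 6.757 × 10^-23) = 10.61 g/cm³.

10.6 g/cm³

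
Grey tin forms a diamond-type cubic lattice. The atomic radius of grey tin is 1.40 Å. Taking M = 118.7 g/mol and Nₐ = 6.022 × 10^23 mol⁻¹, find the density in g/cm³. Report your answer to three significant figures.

In a diamond cubic lattice, nearest neighbors lie along the body diagonal with √3·a = 8r, giving a = 6.466 Å = 6.466 × 10^-8 cm.
With Z = 8, ρ = Z·M/(N_A·a³) = 8 × 118.7 / (6.022 × 10²³ × 2.704 × 10^-22) = 5.832 g/cm³.

5.83 g/cm³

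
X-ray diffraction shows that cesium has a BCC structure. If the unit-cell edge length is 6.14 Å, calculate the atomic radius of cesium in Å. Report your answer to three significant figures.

2.66 Å

In a BCC lattice, atoms touch along the body diagonal, so √3·a = 4r.
r = √3·a/4 = 1.7321 × 6.14 / 4 = 2.66 Å.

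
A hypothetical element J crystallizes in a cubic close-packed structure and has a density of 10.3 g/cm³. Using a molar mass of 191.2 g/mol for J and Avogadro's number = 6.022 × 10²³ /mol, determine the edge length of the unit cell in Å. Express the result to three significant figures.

4.98 Å

With Z = 4 atoms per FCC cell, a³ = Z·M/(N_A·ρ) = 4 × 191.2 / (6.022 × 10²³ × 10.30 g/cm³) = 1.233 × 10^-22 cm³.
a = (1.233 × 10^-22)^(1/3) = 4.977 × 10^-8 cm = 4.98 Å.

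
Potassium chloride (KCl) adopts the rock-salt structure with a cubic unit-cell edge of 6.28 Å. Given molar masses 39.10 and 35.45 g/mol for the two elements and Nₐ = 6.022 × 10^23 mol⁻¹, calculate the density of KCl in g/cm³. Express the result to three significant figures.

2.00 g/cm³

The rock-salt structure contains Z = 4 formula units per cell; M(KCl) = 39.10 + 35.45 = 74.55 g/mol.
a³ = (6.280 × 10^-8 cm)³ = 2.477 × 10^-22 cm³.
ρ = 4 × 74.55 / (6.022 × 10²³ × 2.477 × 10^-22) = 1.999 g/cm³.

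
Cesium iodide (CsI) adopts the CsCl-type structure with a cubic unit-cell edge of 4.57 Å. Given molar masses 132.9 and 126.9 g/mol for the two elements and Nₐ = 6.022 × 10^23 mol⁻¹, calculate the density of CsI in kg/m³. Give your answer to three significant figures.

4520 kg/m³

The CsCl-type structure contains Z = 1 formula unit per cell; M(CsI) = 132.9 + 126.9 = 259.8 g/mol.
a³ = (4.570 × 10^-8 cm)³ = 9.544 × 10^-23 cm³.
ρ = 1 × 259.8 / (6.022 × 10²³ × 9.544 × 10^-23) = 4.520 g/cm³ = 4520 kg/m³.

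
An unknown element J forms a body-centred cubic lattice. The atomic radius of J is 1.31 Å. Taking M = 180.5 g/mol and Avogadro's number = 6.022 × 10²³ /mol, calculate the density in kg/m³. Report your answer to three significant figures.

In a BCC lattice, atoms touch along the body diagonal, so √3·a = 4r, giving a = 3.025 Å = 3.025 × 10^-8 cm.
With Z = 2, ρ = Z·M/(N_A·a³) = 2 × 180.5 / (6.022 × 10²³ × 2.769 × 10^-23) = 21.65 g/cm³ = 21600 kg/m³.

21600 kg/m³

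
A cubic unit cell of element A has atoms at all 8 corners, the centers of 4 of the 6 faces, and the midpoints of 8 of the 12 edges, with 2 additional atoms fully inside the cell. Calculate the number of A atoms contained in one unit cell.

7

Corner atoms are shared by 8 cells (1/8 each), face atoms by 2 (1/2 each), edge atoms by 4 (1/4 each), interior atoms are unshared.
Net atoms = 8 × 1/8 + 4 × 1/2 + 8 × 1/4 + 2 = 1 + 2 + 2 + 2 = 7.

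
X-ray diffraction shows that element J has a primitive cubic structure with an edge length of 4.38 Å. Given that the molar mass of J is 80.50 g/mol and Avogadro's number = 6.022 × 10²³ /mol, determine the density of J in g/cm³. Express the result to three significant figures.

A simple cubic unit cell contains Z = 1 atom.
Cell volume: a³ = (4.38 Å)³ = (4.380 × 10^-8 cm)³ = 8.403 × 10^-23 cm³.
ρ = Z·M/(N_A·a³) = 1 × 80.50 / (6.022 × 10²³ × 8.403 × 10^-23) = 1.591 g/cm³.

1.59 g/cm³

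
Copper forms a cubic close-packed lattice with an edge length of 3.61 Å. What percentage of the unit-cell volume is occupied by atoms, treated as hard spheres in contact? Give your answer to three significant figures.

In an FCC lattice atoms touch along the face diagonal, so √2·a = 4r, so r = 0.3536a = 1.276 Å.
Packing fraction = Z·(4/3)πr³ / a³ = 4 × (4/3)π × (1.276)³ / (3.61)³ = 0.7405 = 74.0%.

74.0%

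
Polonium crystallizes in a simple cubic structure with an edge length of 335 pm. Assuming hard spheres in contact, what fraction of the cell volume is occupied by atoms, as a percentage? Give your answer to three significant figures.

In a simple cubic lattice atoms touch along the cell edge, so a = 2r, so r = 0.5000a = 167.5 pm.
Packing fraction = Z·(4/3)πr³ / a³ = 1 × (4/3)π × (167.5)³ / (335)³ = 0.5236 = 52.4%.

52.4%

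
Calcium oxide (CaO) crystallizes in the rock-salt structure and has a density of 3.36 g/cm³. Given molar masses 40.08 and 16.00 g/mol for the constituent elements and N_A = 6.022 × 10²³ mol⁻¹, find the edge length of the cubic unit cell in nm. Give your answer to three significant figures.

0.480 nm

M(CaO) = 56.08 g/mol; Z = 4 formula units per cell.
a³ = Z·M/(N_A·ρ) = 4 × 56.08 / (6.022 × 10²³ × 3.36) = 1.109 × 10^-22 cm³, so a = 4.804 × 10^-8 cm = 0.480 nm.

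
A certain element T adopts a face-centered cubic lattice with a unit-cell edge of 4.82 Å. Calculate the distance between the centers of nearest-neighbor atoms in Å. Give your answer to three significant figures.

3.41 Å

In an FCC structure, atoms touch along the face diagonal, so √2·a = 4r; the nearest-neighbor distance equals 2r = 0.7071·a.
d = 0.7071 × 4.82 = 3.41 Å.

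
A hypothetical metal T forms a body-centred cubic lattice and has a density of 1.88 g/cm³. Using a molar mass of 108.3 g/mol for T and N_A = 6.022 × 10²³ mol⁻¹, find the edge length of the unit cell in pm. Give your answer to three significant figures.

With Z = 2 atoms per BCC cell, a³ = Z·M/(N_A·ρ) = 2 × 108.3 / (6.022 × 10²³ × 1.880 g/cm³) = 1.913 × 10^-22 cm³.
a = (1.913 × 10^-22)^(1/3) = 5.762 × 10^-8 cm = 576 pm.

576 pm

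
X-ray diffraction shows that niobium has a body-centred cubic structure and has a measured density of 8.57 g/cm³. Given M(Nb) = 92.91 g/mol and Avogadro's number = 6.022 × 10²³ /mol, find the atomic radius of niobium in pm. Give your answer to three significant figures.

143 pm

For a BCC cell (Z = 2), a³ = Z·M/(N_A·ρ) = 2 × 92.91 / (6.022 × 10²³ × 8.570) = 3.601 × 10^-23 cm³, so a = 3.302 × 10^-8 cm = 330.2 pm.
Atoms touch along the body diagonal, so √3·a = 4r, so r = 0.4330 × a = 143 pm.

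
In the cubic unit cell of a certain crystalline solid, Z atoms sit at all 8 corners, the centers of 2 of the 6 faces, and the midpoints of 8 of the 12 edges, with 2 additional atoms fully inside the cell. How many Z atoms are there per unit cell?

Corner atoms are shared by 8 cells (1/8 each), face atoms by 2 (1/2 each), edge atoms by 4 (1/4 each), interior atoms are unshared.
Net atoms = 8 × 1/8 + 2 × 1/2 + 8 × 1/4 + 2 = 1 + 1 + 2 + 2 = 6.

6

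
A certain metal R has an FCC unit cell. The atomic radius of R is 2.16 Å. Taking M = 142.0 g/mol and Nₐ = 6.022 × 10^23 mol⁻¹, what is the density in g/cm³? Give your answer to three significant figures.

4.14 g/cm³

In an FCC lattice, atoms touch along the face diagonal, so √2·a = 4r, giving a = 6.109 Å = 6.109 × 10^-8 cm.
With Z = 4, ρ = Z·M/(N_A·a³) = 4 × 142.0 / (6.022 × 10²³ × 2.280 × 10^-22) = 4.136 g/cm³.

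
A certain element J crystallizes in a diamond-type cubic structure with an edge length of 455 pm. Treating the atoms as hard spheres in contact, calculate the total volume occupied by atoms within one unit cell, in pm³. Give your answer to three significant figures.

In a diamond cubic lattice nearest neighbors lie along the body diagonal with √3·a = 8r, so r = 0.2165a = 98.51 pm.
V_atoms = Z × (4/3)πr³ = 8 × (4/3)π × (98.51)³ = 3.20 × 10^7 pm³.

3.20 × 10^7 pm³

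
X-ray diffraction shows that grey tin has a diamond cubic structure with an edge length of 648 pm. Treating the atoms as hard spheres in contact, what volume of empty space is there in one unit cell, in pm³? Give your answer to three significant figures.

In a diamond cubic lattice nearest neighbors lie along the body diagonal with √3·a = 8r, so r = 0.2165a = 140.3 pm.
V_cell = a³ = 2.721 × 10^8 pm³; V_atoms = 8 × (4/3)πr³ = 9.254 × 10^7 pm³.
Empty space = 2.721 × 10^8 − 9.254 × 10^7 = 1.80 × 10^8 pm³.

1.80 × 10^8 pm³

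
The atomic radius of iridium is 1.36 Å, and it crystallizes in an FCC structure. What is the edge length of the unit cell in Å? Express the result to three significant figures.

In an FCC lattice, atoms touch along the face diagonal, so √2·a = 4r.
a = 4r/√2 = 4 × 1.36 / 1.4142 = 3.85 Å.

3.85 Å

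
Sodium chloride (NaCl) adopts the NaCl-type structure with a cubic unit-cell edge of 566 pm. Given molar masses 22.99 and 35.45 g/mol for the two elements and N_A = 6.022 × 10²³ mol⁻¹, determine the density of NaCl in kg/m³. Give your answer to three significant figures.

2140 kg/m³

The NaCl-type structure contains Z = 4 formula units per cell; M(NaCl) = 22.99 + 35.45 = 58.44 g/mol.
a³ = (5.660 × 10^-8 cm)³ = 1.813 × 10^-22 cm³.
ρ = 4 × 58.44 / (6.022 × 10²³ × 1.813 × 10^-22) = 2.141 g/cm³ = 2140 kg/m³.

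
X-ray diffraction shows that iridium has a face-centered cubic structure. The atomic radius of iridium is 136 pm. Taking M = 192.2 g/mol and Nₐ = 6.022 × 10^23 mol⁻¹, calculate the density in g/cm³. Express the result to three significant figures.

22.4 g/cm³

In an FCC lattice, atoms touch along the face diagonal, so √2·a = 4r, giving a = 384.7 pm = 3.847 × 10^-8 cm.
With Z = 4, ρ = Z·M/(N_A·a³) = 4 × 192.2 / (6.022 × 10²³ × 5.692 × 10^-23) = 22.43 g/cm³.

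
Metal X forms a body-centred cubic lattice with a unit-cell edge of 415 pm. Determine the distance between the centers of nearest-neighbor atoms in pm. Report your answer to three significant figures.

359 pm

In a BCC structure, atoms touch along the body diagonal, so √3·a = 4r; the nearest-neighbor distance equals 2r = 0.8660·a.
d = 0.8660 × 415 = 359 pm.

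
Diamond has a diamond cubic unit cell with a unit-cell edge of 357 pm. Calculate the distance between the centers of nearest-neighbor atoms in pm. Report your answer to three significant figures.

155 pm

In a diamond cubic structure, nearest neighbors lie along the body diagonal with √3·a = 8r; the nearest-neighbor distance equals 2r = 0.4330·a.
d = 0.4330 × 357 = 155 pm.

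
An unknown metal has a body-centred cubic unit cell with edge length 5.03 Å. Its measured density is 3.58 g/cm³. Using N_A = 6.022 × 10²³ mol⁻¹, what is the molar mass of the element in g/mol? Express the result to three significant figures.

137 g/mol

A BCC cell has Z = 2 atoms; a = 5.030 × 10^-8 cm.
M = ρ·N_A·a³/Z = 3.58 × 6.022 × 10²³ × 1.273 × 10^-22 / 2 = 137 g/mol.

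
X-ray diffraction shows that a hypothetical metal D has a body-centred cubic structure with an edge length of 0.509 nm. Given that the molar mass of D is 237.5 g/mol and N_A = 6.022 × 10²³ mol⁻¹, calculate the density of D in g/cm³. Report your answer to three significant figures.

5.98 g/cm³

A BCC unit cell contains Z = 2 atoms.
Cell volume: a³ = (0.509 nm)³ = (5.090 × 10^-8 cm)³ = 1.319 × 10^-22 cm³.
ρ = Z·M/(N_A·a³) = 2 × 237.5 / (6.022 × 10²³ × 1.319 × 10^-22) = 5.981 g/cm³.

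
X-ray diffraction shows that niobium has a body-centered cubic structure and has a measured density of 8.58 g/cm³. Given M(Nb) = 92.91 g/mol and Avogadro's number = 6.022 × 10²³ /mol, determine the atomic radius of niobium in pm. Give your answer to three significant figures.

143 pm

For a BCC cell (Z = 2), a³ = Z·M/(N_A·ρ) = 2 × 92.91 / (6.022 × 10²³ × 8.580) = 3.596 × 10^-23 cm³, so a = 3.301 × 10^-8 cm = 330.1 pm.
Atoms touch along the body diagonal, so √3·a = 4r, so r = 0.4330 × a = 143 pm.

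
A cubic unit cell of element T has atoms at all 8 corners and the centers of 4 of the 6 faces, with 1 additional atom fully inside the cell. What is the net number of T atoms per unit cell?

4

Corner atoms are shared by 8 cells (1/8 each), face atoms by 2 (1/2 each), interior atoms are unshared.
Net atoms = 8 × 1/8 + 4 × 1/2 + 1 = 1 + 2 + 1 = 4.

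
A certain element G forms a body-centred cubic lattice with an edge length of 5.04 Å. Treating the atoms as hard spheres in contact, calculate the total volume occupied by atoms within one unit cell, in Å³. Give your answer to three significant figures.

87.1 Å³

In a BCC lattice atoms touch along the body diagonal, so √3·a = 4r, so r = 0.4330a = 2.182 Å.
V_atoms = Z × (4/3)πr³ = 2 × (4/3)π × (2.182)³ = 87.1 Å³.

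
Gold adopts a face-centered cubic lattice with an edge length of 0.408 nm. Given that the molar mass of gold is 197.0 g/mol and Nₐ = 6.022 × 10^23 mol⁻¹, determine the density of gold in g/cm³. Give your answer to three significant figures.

An FCC unit cell contains Z = 4 atoms.
Cell volume: a³ = (0.408 nm)³ = (4.080 × 10^-8 cm)³ = 6.792 × 10^-23 cm³.
ρ = Z·M/(N_A·a³) = 4 × 197.0 / (6.022 × 10²³ × 6.792 × 10^-23) = 19.27 g/cm³.

19.3 g/cm³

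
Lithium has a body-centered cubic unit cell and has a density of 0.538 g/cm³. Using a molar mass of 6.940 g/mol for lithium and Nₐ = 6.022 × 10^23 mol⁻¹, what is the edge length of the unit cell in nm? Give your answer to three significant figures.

0.350 nm

With Z = 2 atoms per BCC cell, a³ = Z·M/(N_A·ρ) = 2 × 6.940 / (6.022 × 10²³ × 0.5380 g/cm³) = 4.284 × 10^-23 cm³.
a = (4.284 × 10^-23)^(1/3) = 3.499 × 10^-8 cm = 0.350 nm.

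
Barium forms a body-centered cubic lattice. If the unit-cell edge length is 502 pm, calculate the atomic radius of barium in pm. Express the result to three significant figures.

In a BCC lattice, atoms touch along the body diagonal, so √3·a = 4r.
r = √3·a/4 = 1.7321 × 502 / 4 = 217 pm.

217 pm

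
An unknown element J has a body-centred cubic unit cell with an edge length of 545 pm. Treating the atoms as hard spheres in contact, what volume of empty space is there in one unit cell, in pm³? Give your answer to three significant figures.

5.18 × 10^7 pm³

In a BCC lattice atoms touch along the body diagonal, so √3·a = 4r, so r = 0.4330a = 236.0 pm.
V_cell = a³ = 1.619 × 10^8 pm³; V_atoms = 2 × (4/3)πr³ = 1.101 × 10^8 pm³.
Empty space = 1.619 × 10^8 − 1.101 × 10^8 = 5.18 × 10^7 pm³.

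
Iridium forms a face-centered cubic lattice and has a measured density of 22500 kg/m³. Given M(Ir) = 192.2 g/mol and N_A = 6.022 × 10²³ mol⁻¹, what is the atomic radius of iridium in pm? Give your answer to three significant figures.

For an FCC cell (Z = 4), a³ = Z·M/(N_A·ρ) = 4 × 192.2 / (6.022 × 10²³ × 22.50) = 5.674 × 10^-23 cm³, so a = 3.843 × 10^-8 cm = 384.3 pm.
Atoms touch along the face diagonal, so √2·a = 4r, so r = 0.3536 × a = 136 pm.

136 pm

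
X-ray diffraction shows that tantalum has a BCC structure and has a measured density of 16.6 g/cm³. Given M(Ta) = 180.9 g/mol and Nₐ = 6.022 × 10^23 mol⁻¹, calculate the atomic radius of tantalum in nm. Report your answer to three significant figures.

0.143 nm

For a BCC cell (Z = 2), a³ = Z·M/(N_A·ρ) = 2 × 180.9 / (6.022 × 10²³ × 16.60) = 3.619 × 10^-23 cm³, so a = 3.308 × 10^-8 cm = 0.3308 nm.
Atoms touch along the body diagonal, so √3·a = 4r, so r = 0.4330 × a = 0.143 nm.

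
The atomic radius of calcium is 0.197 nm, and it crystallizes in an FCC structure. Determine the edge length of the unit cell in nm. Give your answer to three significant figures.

In an FCC lattice, atoms touch along the face diagonal, so √2·a = 4r.
a = 4r/√2 = 4 × 0.197 / 1.4142 = 0.557 nm.

0.557 nm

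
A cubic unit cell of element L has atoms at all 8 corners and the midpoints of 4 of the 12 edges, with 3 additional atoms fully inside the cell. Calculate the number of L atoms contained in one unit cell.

5

Corner atoms are shared by 8 cells (1/8 each), edge atoms by 4 (1/4 each), interior atoms are unshared.
Net atoms = 8 × 1/8 + 4 × 1/4 + 3 = 1 + 1 + 3 = 5.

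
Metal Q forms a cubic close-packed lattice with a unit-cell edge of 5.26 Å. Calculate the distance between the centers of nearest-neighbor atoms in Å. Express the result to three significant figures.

In an FCC structure, atoms touch along the face diagonal, so √2·a = 4r; the nearest-neighbor distance equals 2r = 0.7071·a.
d = 0.7071 × 5.26 = 3.72 Å.

3.72 Å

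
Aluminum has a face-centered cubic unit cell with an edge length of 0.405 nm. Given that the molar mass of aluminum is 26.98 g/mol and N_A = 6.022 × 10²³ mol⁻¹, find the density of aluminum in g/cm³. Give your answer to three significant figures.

An FCC unit cell contains Z = 4 atoms.
Cell volume: a³ = (0.405 nm)³ = (4.050 × 10^-8 cm)³ = 6.643 × 10^-23 cm³.
ρ = Z·M/(N_A·a³) = 4 × 26.98 / (6.022 × 10²³ × 6.643 × 10^-23) = 2.698 g/cm³.

2.70 g/cm³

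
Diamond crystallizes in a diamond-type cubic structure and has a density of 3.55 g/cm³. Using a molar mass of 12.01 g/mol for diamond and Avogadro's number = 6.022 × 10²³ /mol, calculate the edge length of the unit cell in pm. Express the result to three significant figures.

356 pm

With Z = 8 atoms per diamond cubic cell, a³ = Z·M/(N_A·ρ) = 8 × 12.01 / (6.022 × 10²³ × 3.550 g/cm³) = 4.494 × 10^-23 cm³.
a = (4.494 × 10^-23)^(1/3) = 3.555 × 10^-8 cm = 356 pm.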